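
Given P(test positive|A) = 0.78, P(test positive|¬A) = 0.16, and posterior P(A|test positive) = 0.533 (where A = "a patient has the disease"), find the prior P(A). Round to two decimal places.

In odds form, posterior odds = prior odds × likelihood ratio, so prior odds = posterior odds ÷ LR.
Posterior odds = 0.533/(1−0.533) = 1.1413. LR = 0.78/0.16 = 4.8750.
Prior odds = 1.1413/4.8750 = 0.2341, so P(A) = 0.2341/(1+0.2341) ≈ 0.19.

P(A) = 0.19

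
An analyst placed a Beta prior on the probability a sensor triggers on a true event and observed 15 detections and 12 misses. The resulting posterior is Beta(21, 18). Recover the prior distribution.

Beta(6, 6)

Beta is conjugate to the binomial likelihood: posterior = Beta(α+s, β+f).
Subtract the data counts: 21−15=6, 18−12=6.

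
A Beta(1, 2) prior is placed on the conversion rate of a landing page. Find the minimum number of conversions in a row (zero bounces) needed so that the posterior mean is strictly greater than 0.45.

k = 1

After k conversions and 0 bounces the posterior is Beta(1+k, 2), with mean (1+k)/(1+2+k).
Set (1+k)/(3+k) > 0.45 and solve: k > (0.45·3 − 1)/(1 − 0.45) = 0.636.
The smallest integer exceeding 0.636 is 1, and checking k=1: (2)/(4) = 0.5000 > 0.45.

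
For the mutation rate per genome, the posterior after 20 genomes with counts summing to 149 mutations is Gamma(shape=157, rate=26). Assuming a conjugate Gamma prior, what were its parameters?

Gamma(shape=8, rate=6)

Gamma–Poisson conjugacy: posterior shape = α + Σxᵢ, posterior rate = β + n.
So α = 157 − 149 = 8 and β = 26 − 20 = 6.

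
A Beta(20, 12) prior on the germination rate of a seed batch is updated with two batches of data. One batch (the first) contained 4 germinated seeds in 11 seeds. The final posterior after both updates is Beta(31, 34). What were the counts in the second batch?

Sequential conjugate updates are equivalent to a single update on the pooled data, so total successes = posterior α − prior α and total failures = posterior β − prior β.
Total across both batches: 31−20=11 germinated seeds, 34−12=22 non-germinating seeds.
Subtract the first batch: 11−4=7 germinated seeds and 22−7=15 non-germinating seeds.

7 germinated seeds and 15 non-germinating seeds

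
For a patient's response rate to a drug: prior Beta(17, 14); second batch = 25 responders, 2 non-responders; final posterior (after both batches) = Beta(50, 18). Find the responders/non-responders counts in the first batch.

Because Beta–binomial updating is additive in the counts, the combined data contributed (α_post−α_prior, β_post−β_prior) successes and failures.
Total across both batches: 50−17=33 responders, 18−14=4 non-responders.
Subtract the second batch: 33−25=8 responders and 4−2=2 non-responders.

8 responders and 2 non-responders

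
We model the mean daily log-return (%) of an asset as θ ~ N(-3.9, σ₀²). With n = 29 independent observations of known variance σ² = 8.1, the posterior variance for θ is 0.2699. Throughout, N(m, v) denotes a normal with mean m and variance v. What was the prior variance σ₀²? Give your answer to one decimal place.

σ₀² = 8.0

Posterior precision equals prior precision plus data precision: 1/σ_n² = 1/σ₀² + n/σ².
So 1/σ₀² = 1/0.2699 − 29/8.1 = 3.705076 − 3.580247 = 0.124829.
Hence σ₀² = 1/0.124829 ≈ 8.0.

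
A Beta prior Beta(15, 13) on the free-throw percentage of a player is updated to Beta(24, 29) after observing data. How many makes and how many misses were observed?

Beta is conjugate to the binomial likelihood: posterior = Beta(a+s, b+f).
Match parameters: s=24−15=9, f=29−13=16.

9 makes and 16 misses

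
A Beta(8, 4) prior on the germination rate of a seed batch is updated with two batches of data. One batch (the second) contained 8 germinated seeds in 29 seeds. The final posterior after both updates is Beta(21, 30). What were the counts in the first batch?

Sequential conjugate updates are equivalent to a single update on the pooled data, so total successes = posterior α − prior α and total failures = posterior β − prior β.
Total across both batches: 21−8=13 germinated seeds, 30−4=26 non-germinating seeds.
Subtract the second batch: 13−8=5 germinated seeds and 26−21=5 non-germinating seeds.

5 germinated seeds and 5 non-germinating seeds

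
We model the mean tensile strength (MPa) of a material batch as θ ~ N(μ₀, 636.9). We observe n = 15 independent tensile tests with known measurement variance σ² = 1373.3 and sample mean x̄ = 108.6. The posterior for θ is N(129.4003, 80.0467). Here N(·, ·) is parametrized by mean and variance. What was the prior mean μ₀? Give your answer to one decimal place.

With known observation variance, the Normal–Normal posterior has precision τ_n = τ₀ + n/σ² and mean μ_n = (τ₀μ₀ + (n/σ²)x̄)/τ_n.
Here τ₀ = 1/636.9 = 0.001570 and τ_data = 15/1373.3 = 0.010923, so τ_n = 0.012493.
Rearranging for μ₀: μ₀ = (μ_n·τ_n − τ_data·x̄)/τ₀ = (129.4003·0.012493 − 0.010923·108.6) / 0.001570 = 0.430360/0.001570 ≈ 274.1.

μ₀ = 274.1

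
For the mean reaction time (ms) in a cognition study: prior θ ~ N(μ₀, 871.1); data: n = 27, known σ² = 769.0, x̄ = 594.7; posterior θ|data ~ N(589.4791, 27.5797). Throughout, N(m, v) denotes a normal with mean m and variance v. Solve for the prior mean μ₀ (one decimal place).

μ₀ = 429.8

The posterior mean is a precision-weighted average: μ_n = (τ₀μ₀ + τ_data·x̄)/(τ₀+τ_data), with τ₀=1/σ₀² and τ_data=n/σ².
Here τ₀ = 1/871.1 = 0.001148 and τ_data = 27/769.0 = 0.035111, so τ_n = 0.036259.
Rearranging for μ₀: μ₀ = (μ_n·τ_n − τ_data·x̄)/τ₀ = (589.4791·0.036259 − 0.035111·594.7) / 0.001148 = 0.493411/0.001148 ≈ 429.8.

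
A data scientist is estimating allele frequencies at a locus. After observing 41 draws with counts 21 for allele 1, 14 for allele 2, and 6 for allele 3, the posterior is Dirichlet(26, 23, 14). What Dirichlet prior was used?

For a Dirichlet(α) prior with multinomial counts c, the posterior is Dirichlet(α + c) componentwise.
Subtract each count from the matching posterior parameter: 26−21=5, 23−14=9, 14−6=8.

Dirichlet(5, 9, 8)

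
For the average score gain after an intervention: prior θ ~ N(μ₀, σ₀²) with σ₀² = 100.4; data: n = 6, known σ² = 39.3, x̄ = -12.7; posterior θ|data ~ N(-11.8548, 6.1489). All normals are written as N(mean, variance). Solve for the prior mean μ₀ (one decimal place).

The posterior mean is a precision-weighted average: μ_n = (τ₀μ₀ + τ_data·x̄)/(τ₀+τ_data), with τ₀=1/σ₀² and τ_data=n/σ².
Here τ₀ = 1/100.4 = 0.009960 and τ_data = 6/39.3 = 0.152672, so τ_n = 0.162632.
Rearranging for μ₀: μ₀ = (μ_n·τ_n − τ_data·x̄)/τ₀ = (-11.8548·0.162632 − 0.152672·-12.7) / 0.009960 = 0.010965/0.009960 ≈ 1.1.

μ₀ = 1.1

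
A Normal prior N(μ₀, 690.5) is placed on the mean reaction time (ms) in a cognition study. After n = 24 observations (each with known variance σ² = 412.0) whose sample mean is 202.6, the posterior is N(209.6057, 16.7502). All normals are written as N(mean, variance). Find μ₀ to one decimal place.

μ₀ = 491.4

With known observation variance, the Normal–Normal posterior has precision τ_n = τ₀ + n/σ² and mean μ_n = (τ₀μ₀ + (n/σ²)x̄)/τ_n.
Here τ₀ = 1/690.5 = 0.001448 and τ_data = 24/412.0 = 0.058252, so τ_n = 0.059700.
Rearranging for μ₀: μ₀ = (μ_n·τ_n − τ_data·x̄)/τ₀ = (209.6057·0.059700 − 0.058252·202.6) / 0.001448 = 0.711605/0.001448 ≈ 491.4.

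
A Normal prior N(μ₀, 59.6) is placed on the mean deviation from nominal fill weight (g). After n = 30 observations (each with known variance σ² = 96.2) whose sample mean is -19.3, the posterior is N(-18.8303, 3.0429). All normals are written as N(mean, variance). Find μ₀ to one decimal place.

μ₀ = -10.1

With known observation variance, the Normal–Normal posterior has precision τ_n = τ₀ + n/σ² and mean μ_n = (τ₀μ₀ + (n/σ²)x̄)/τ_n.
Here τ₀ = 1/59.6 = 0.016779 and τ_data = 30/96.2 = 0.311850, so τ_n = 0.328629.
Rearranging for μ₀: μ₀ = (μ_n·τ_n − τ_data·x̄)/τ₀ = (-18.8303·0.328629 − 0.311850·-19.3) / 0.016779 = -0.169478/0.016779 ≈ -10.1.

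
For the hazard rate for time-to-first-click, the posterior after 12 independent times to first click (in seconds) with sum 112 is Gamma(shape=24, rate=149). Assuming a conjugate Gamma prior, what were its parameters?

For an exponential likelihood with a Gamma(α, β) prior on the rate, n observations with total T give posterior Gamma(α+n, β+T).
So α = 24 − 12 = 12 and β = 149 − 112 = 37.

Gamma(shape=12, rate=37)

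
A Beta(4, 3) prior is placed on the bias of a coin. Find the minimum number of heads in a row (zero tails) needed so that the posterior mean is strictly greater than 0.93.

After k heads and 0 tails the posterior is Beta(4+k, 3), with mean (4+k)/(4+3+k).
Set (4+k)/(7+k) > 0.93 and solve: k > (0.93·7 − 4)/(1 − 0.93) = 35.857.
The smallest integer exceeding 35.857 is 36, and checking k=36: (40)/(43) = 0.9302 > 0.93.

k = 36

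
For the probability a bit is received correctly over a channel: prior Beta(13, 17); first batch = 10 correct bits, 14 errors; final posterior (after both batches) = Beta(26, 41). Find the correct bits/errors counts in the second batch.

Because Beta–binomial updating is additive in the counts, the combined data contributed (α_post−α_prior, β_post−β_prior) successes and failures.
Total across both batches: 26−13=13 correct bits, 41−17=24 errors.
Subtract the first batch: 13−10=3 correct bits and 24−14=10 errors.

3 correct bits and 10 errors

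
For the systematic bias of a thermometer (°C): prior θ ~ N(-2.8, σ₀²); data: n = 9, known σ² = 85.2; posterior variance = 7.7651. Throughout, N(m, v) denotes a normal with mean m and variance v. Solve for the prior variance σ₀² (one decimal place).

σ₀² = 43.2

Posterior precision equals prior precision plus data precision: 1/σ_n² = 1/σ₀² + n/σ².
So 1/σ₀² = 1/7.7651 − 9/85.2 = 0.128781 − 0.105634 = 0.023147.
Hence σ₀² = 1/0.023147 ≈ 43.2.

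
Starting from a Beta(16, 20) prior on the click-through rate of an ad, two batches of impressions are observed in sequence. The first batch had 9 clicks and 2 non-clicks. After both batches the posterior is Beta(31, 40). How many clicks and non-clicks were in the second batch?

6 clicks and 18 non-clicks

Because Beta–binomial updating is additive in the counts, the combined data contributed (α_post−α_prior, β_post−β_prior) successes and failures.
Total across both batches: 31−16=15 clicks, 40−20=20 non-clicks.
Subtract the first batch: 15−9=6 clicks and 20−2=18 non-clicks.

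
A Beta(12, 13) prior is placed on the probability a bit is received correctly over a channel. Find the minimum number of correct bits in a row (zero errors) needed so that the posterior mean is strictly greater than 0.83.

After k correct bits and 0 errors the posterior is Beta(12+k, 13), with mean (12+k)/(12+13+k).
Set (12+k)/(25+k) > 0.83 and solve: k > (0.83·25 − 12)/(1 − 0.83) = 51.471.
The smallest integer exceeding 51.471 is 52, and checking k=52: (64)/(77) = 0.8312 > 0.83.

k = 52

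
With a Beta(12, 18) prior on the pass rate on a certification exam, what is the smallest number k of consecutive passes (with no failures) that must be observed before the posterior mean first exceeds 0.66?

After k passes and 0 failures the posterior is Beta(12+k, 18), with mean (12+k)/(12+18+k).
Set (12+k)/(30+k) > 0.66 and solve: k > (0.66·30 − 12)/(1 − 0.66) = 22.941.
The smallest integer exceeding 22.941 is 23, and checking k=23: (35)/(53) = 0.6604 > 0.66.

k = 23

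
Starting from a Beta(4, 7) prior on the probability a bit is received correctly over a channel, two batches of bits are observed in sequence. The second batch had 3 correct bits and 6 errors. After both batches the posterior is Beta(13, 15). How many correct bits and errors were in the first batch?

Because Beta–binomial updating is additive in the counts, the combined data contributed (α_post−α_prior, β_post−β_prior) successes and failures.
Total across both batches: 13−4=9 correct bits, 15−7=8 errors.
Subtract the second batch: 9−3=6 correct bits and 8−6=2 errors.

6 correct bits and 2 errors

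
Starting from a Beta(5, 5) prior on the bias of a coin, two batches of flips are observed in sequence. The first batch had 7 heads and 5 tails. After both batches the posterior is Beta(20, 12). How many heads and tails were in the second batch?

Sequential conjugate updates are equivalent to a single update on the pooled data, so total successes = posterior α − prior α and total failures = posterior β − prior β.
Total across both batches: 20−5=15 heads, 12−5=7 tails.
Subtract the first batch: 15−7=8 heads and 7−5=2 tails.

8 heads and 2 tails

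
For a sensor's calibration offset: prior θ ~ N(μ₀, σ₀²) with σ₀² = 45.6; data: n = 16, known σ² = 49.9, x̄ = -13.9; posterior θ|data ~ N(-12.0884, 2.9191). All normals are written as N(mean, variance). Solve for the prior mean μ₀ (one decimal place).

The posterior mean is a precision-weighted average: μ_n = (τ₀μ₀ + τ_data·x̄)/(τ₀+τ_data), with τ₀=1/σ₀² and τ_data=n/σ².
Here τ₀ = 1/45.6 = 0.021930 and τ_data = 16/49.9 = 0.320641, so τ_n = 0.342571.
Rearranging for μ₀: μ₀ = (μ_n·τ_n − τ_data·x̄)/τ₀ = (-12.0884·0.342571 − 0.320641·-13.9) / 0.021930 = 0.315775/0.021930 ≈ 14.4.

μ₀ = 14.4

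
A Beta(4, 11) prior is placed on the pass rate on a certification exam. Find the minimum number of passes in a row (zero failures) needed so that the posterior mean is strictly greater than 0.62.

After k passes and 0 failures the posterior is Beta(4+k, 11), with mean (4+k)/(4+11+k).
Set (4+k)/(15+k) > 0.62 and solve: k > (0.62·15 − 4)/(1 − 0.62) = 13.947.
The smallest integer exceeding 13.947 is 14, and checking k=14: (18)/(29) = 0.6207 > 0.62.

k = 14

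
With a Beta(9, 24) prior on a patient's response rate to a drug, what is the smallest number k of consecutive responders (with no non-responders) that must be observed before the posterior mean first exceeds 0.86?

After k responders and 0 non-responders the posterior is Beta(9+k, 24), with mean (9+k)/(9+24+k).
Set (9+k)/(33+k) > 0.86 and solve: k > (0.86·33 − 9)/(1 − 0.86) = 138.429.
The smallest integer exceeding 138.429 is 139.

k = 139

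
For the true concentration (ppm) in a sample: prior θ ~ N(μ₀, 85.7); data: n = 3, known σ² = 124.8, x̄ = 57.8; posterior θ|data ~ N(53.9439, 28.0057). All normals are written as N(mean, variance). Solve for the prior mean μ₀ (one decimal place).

μ₀ = 46.0

With known observation variance, the Normal–Normal posterior has precision τ_n = τ₀ + n/σ² and mean μ_n = (τ₀μ₀ + (n/σ²)x̄)/τ_n.
Here τ₀ = 1/85.7 = 0.011669 and τ_data = 3/124.8 = 0.024038, so τ_n = 0.035707.
Rearranging for μ₀: μ₀ = (μ_n·τ_n − τ_data·x̄)/τ₀ = (53.9439·0.035707 − 0.024038·57.8) / 0.011669 = 0.536778/0.011669 ≈ 46.0.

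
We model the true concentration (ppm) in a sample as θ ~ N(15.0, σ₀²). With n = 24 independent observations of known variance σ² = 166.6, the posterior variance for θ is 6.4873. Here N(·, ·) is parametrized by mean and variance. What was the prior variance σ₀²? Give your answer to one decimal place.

σ₀² = 99.1

For the Normal–Normal model with known σ², precisions add: τ_n = τ₀ + n/σ².
So 1/σ₀² = 1/6.4873 − 24/166.6 = 0.154147 − 0.144058 = 0.010089.
Hence σ₀² = 1/0.010089 ≈ 99.1.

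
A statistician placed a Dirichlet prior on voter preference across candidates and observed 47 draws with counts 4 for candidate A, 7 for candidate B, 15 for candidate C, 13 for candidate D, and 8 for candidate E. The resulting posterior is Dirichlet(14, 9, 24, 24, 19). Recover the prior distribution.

Dirichlet(10, 2, 9, 11, 11)

For a Dirichlet(α) prior with multinomial counts c, the posterior is Dirichlet(α + c) componentwise.
Subtract each count from the matching posterior parameter: 14−4=10, 9−7=2, 24−15=9, 24−13=11, 19−8=11.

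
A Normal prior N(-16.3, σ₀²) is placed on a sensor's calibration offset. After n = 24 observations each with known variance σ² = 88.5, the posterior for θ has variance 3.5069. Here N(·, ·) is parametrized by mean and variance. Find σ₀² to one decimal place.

σ₀² = 71.6

For the Normal–Normal model with known σ², precisions add: τ_n = τ₀ + n/σ².
So 1/σ₀² = 1/3.5069 − 24/88.5 = 0.285152 − 0.271186 = 0.013966.
Hence σ₀² = 1/0.013966 ≈ 71.6.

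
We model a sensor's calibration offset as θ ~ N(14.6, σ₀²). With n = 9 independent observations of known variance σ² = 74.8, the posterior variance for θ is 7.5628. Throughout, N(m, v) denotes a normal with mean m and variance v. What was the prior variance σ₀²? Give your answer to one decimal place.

Posterior precision equals prior precision plus data precision: 1/σ_n² = 1/σ₀² + n/σ².
So 1/σ₀² = 1/7.5628 − 9/74.8 = 0.132226 − 0.120321 = 0.011905.
Hence σ₀² = 1/0.011905 ≈ 84.0.

σ₀² = 84.0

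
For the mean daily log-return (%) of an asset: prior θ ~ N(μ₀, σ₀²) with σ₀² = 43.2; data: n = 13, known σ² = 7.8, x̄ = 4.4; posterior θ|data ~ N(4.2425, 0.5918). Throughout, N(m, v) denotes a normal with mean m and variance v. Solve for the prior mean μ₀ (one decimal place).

μ₀ = -7.1

The posterior mean is a precision-weighted average: μ_n = (τ₀μ₀ + τ_data·x̄)/(τ₀+τ_data), with τ₀=1/σ₀² and τ_data=n/σ².
Here τ₀ = 1/43.2 = 0.023148 and τ_data = 13/7.8 = 1.666667, so τ_n = 1.689815.
Rearranging for μ₀: μ₀ = (μ_n·τ_n − τ_data·x̄)/τ₀ = (4.2425·1.689815 − 1.666667·4.4) / 0.023148 = -0.164295/0.023148 ≈ -7.1.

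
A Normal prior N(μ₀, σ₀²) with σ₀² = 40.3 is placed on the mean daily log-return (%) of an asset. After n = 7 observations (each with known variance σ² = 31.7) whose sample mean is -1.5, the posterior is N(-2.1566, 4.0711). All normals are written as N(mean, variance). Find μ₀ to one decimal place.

μ₀ = -8.0

The posterior mean is a precision-weighted average: μ_n = (τ₀μ₀ + τ_data·x̄)/(τ₀+τ_data), with τ₀=1/σ₀² and τ_data=n/σ².
Here τ₀ = 1/40.3 = 0.024814 and τ_data = 7/31.7 = 0.220820, so τ_n = 0.245634.
Rearranging for μ₀: μ₀ = (μ_n·τ_n − τ_data·x̄)/τ₀ = (-2.1566·0.245634 − 0.220820·-1.5) / 0.024814 = -0.198504/0.024814 ≈ -8.0.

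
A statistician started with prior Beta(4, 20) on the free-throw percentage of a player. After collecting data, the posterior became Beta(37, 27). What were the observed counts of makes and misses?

33 makes and 7 misses

A Beta(a, b) prior with s successes and f failures in binomial data gives a Beta(a+s, b+f) posterior.
So s = 37 − 4 = 33 and f = 27 − 20 = 7.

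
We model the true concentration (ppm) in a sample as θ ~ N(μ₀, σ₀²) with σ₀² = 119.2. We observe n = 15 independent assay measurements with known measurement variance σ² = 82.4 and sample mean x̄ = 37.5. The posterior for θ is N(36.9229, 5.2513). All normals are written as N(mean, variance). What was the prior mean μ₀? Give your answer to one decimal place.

The posterior mean is a precision-weighted average: μ_n = (τ₀μ₀ + τ_data·x̄)/(τ₀+τ_data), with τ₀=1/σ₀² and τ_data=n/σ².
Here τ₀ = 1/119.2 = 0.008389 and τ_data = 15/82.4 = 0.182039, so τ_n = 0.190428.
Rearranging for μ₀: μ₀ = (μ_n·τ_n − τ_data·x̄)/τ₀ = (36.9229·0.190428 − 0.182039·37.5) / 0.008389 = 0.204692/0.008389 ≈ 24.4.

μ₀ = 24.4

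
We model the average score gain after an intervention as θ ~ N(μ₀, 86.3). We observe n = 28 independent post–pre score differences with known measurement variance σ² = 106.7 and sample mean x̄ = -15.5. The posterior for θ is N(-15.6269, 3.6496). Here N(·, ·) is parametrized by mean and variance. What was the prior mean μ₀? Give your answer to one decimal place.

μ₀ = -18.5

With known observation variance, the Normal–Normal posterior has precision τ_n = τ₀ + n/σ² and mean μ_n = (τ₀μ₀ + (n/σ²)x̄)/τ_n.
Here τ₀ = 1/86.3 = 0.011587 and τ_data = 28/106.7 = 0.262418, so τ_n = 0.274005.
Rearranging for μ₀: μ₀ = (μ_n·τ_n − τ_data·x̄)/τ₀ = (-15.6269·0.274005 − 0.262418·-15.5) / 0.011587 = -0.214370/0.011587 ≈ -18.5.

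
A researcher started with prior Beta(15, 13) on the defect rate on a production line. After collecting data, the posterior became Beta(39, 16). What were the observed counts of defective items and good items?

Beta is conjugate to the binomial likelihood: posterior = Beta(α+s, β+f).
Match parameters: s=39−15=24, f=16−13=3.

24 defective items and 3 good items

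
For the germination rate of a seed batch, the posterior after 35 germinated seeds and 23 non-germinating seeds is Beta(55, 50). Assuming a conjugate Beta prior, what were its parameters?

Under Beta–binomial conjugacy the posterior parameters are (a+s, b+f).
So a = 55 − 35 = 20 and b = 50 − 23 = 27.

Beta(20, 27)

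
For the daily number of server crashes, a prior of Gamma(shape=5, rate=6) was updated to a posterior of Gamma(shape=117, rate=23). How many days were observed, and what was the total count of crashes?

Gamma–Poisson conjugacy: posterior shape = α + Σxᵢ, posterior rate = β + n.
Matching: Σxᵢ = 117 − 5 = 112 and n = 23 − 6 = 17.

n = 17 days with total 112 crashes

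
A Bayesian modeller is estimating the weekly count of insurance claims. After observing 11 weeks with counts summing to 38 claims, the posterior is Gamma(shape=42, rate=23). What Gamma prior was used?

Gamma(shape=4, rate=12)

Gamma–Poisson conjugacy: posterior shape = α + Σxᵢ, posterior rate = β + n.
So α = 42 − 38 = 4 and β = 23 − 11 = 12.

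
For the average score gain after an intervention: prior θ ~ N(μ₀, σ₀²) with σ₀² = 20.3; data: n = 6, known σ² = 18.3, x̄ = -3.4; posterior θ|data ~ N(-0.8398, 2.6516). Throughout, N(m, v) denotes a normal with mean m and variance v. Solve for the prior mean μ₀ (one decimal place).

μ₀ = 16.2

The posterior mean is a precision-weighted average: μ_n = (τ₀μ₀ + τ_data·x̄)/(τ₀+τ_data), with τ₀=1/σ₀² and τ_data=n/σ².
Here τ₀ = 1/20.3 = 0.049261 and τ_data = 6/18.3 = 0.327869, so τ_n = 0.377130.
Rearranging for μ₀: μ₀ = (μ_n·τ_n − τ_data·x̄)/τ₀ = (-0.8398·0.377130 − 0.327869·-3.4) / 0.049261 = 0.798041/0.049261 ≈ 16.2.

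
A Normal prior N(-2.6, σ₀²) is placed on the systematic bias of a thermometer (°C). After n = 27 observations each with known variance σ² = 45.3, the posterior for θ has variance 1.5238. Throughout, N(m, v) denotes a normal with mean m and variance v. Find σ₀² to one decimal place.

Posterior precision equals prior precision plus data precision: 1/σ_n² = 1/σ₀² + n/σ².
So 1/σ₀² = 1/1.5238 − 27/45.3 = 0.656254 − 0.596026 = 0.060228.
Hence σ₀² = 1/0.060228 ≈ 16.6.

σ₀² = 16.6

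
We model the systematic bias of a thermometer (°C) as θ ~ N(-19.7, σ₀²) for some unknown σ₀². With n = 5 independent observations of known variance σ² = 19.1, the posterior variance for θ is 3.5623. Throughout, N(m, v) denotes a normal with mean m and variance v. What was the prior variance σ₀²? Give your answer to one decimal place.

Posterior precision equals prior precision plus data precision: 1/σ_n² = 1/σ₀² + n/σ².
So 1/σ₀² = 1/3.5623 − 5/19.1 = 0.280718 − 0.261780 = 0.018938.
Hence σ₀² = 1/0.018938 ≈ 52.8.

σ₀² = 52.8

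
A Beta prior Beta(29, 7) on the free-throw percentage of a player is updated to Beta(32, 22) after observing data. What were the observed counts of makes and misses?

3 makes and 15 misses

Under Beta–binomial conjugacy the posterior parameters are (a+s, b+f).
Match parameters: s=32−29=3, f=22−7=15.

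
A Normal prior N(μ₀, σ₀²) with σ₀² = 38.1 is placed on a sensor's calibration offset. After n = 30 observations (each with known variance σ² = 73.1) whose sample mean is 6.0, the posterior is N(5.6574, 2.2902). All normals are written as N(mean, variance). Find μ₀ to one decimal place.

With known observation variance, the Normal–Normal posterior has precision τ_n = τ₀ + n/σ² and mean μ_n = (τ₀μ₀ + (n/σ²)x̄)/τ_n.
Here τ₀ = 1/38.1 = 0.026247 and τ_data = 30/73.1 = 0.410397, so τ_n = 0.436644.
Rearranging for μ₀: μ₀ = (μ_n·τ_n − τ_data·x̄)/τ₀ = (5.6574·0.436644 − 0.410397·6.0) / 0.026247 = 0.007888/0.026247 ≈ 0.3.

μ₀ = 0.3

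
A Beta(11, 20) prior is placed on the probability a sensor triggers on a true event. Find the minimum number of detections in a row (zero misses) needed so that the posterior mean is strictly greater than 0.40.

k = 3

After k detections and 0 misses the posterior is Beta(11+k, 20), with mean (11+k)/(11+20+k).
Set (11+k)/(31+k) > 0.40 and solve: k > (0.40·31 − 11)/(1 − 0.40) = 2.333.
The smallest integer exceeding 2.333 is 3, and checking k=3: (14)/(34) = 0.4118 > 0.40.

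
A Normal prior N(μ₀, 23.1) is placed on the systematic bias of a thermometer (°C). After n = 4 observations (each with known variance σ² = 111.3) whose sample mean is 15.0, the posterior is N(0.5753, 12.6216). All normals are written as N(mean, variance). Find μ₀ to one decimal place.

With known observation variance, the Normal–Normal posterior has precision τ_n = τ₀ + n/σ² and mean μ_n = (τ₀μ₀ + (n/σ²)x̄)/τ_n.
Here τ₀ = 1/23.1 = 0.043290 and τ_data = 4/111.3 = 0.035939, so τ_n = 0.079229.
Rearranging for μ₀: μ₀ = (μ_n·τ_n − τ_data·x̄)/τ₀ = (0.5753·0.079229 − 0.035939·15.0) / 0.043290 = -0.493505/0.043290 ≈ -11.4.

μ₀ = -11.4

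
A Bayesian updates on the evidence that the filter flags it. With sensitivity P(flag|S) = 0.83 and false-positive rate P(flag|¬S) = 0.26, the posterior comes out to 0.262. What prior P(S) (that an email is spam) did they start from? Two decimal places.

Bayes' rule in odds form gives O(S|E) = O(S)·[P(E|S)/P(E|¬S)], hence O(S) = O(S|E)/LR.
Posterior odds = 0.262/(1−0.262) = 0.3550. LR = 0.83/0.26 = 3.1923.
Prior odds = 0.3550/3.1923 = 0.1112, so P(S) = 0.1112/(1+0.1112) ≈ 0.10.

P(S) = 0.10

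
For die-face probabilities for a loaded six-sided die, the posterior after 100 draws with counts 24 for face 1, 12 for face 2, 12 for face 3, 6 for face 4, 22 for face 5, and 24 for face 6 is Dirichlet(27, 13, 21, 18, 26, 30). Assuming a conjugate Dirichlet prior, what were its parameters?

For a Dirichlet(α) prior with multinomial counts c, the posterior is Dirichlet(α + c) componentwise.
Subtract each count from the matching posterior parameter: 27−24=3, 13−12=1, 21−12=9, 18−6=12, 26−22=4, 30−24=6.

Dirichlet(3, 1, 9, 12, 4, 6)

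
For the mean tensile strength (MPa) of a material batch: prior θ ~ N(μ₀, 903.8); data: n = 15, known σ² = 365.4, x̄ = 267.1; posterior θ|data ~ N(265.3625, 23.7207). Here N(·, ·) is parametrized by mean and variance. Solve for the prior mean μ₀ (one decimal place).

μ₀ = 200.9

The posterior mean is a precision-weighted average: μ_n = (τ₀μ₀ + τ_data·x̄)/(τ₀+τ_data), with τ₀=1/σ₀² and τ_data=n/σ².
Here τ₀ = 1/903.8 = 0.001106 and τ_data = 15/365.4 = 0.041051, so τ_n = 0.042157.
Rearranging for μ₀: μ₀ = (μ_n·τ_n − τ_data·x̄)/τ₀ = (265.3625·0.042157 − 0.041051·267.1) / 0.001106 = 0.222165/0.001106 ≈ 200.9.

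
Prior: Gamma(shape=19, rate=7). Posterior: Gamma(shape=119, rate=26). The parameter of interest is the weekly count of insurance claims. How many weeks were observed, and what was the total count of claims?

Gamma–Poisson conjugacy: posterior shape = α + Σxᵢ, posterior rate = β + n.
Matching: Σxᵢ = 119 − 19 = 100 and n = 26 − 7 = 19.

n = 19 weeks with total 100 claims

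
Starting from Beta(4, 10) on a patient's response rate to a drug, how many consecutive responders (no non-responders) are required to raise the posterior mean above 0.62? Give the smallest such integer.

k = 13

After k responders and 0 non-responders the posterior is Beta(4+k, 10), with mean (4+k)/(4+10+k).
Set (4+k)/(14+k) > 0.62 and solve: k > (0.62·14 − 4)/(1 − 0.62) = 12.316.
The smallest integer exceeding 12.316 is 13.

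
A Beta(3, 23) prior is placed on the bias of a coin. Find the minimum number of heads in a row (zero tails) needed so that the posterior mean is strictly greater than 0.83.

k = 110

After k heads and 0 tails the posterior is Beta(3+k, 23), with mean (3+k)/(3+23+k).
Set (3+k)/(26+k) > 0.83 and solve: k > (0.83·26 − 3)/(1 − 0.83) = 109.294.
The smallest integer exceeding 109.294 is 110, and checking k=110: (113)/(136) = 0.8309 > 0.83.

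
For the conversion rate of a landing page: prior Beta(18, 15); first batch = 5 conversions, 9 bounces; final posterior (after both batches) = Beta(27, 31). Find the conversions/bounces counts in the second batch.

4 conversions and 7 bounces

Because Beta–binomial updating is additive in the counts, the combined data contributed (α_post−α_prior, β_post−β_prior) successes and failures.
Total across both batches: 27−18=9 conversions, 31−15=16 bounces.
Subtract the first batch: 9−5=4 conversions and 16−9=7 bounces.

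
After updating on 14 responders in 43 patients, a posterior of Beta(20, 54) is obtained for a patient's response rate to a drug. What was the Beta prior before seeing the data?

Beta(6, 25)

Beta is conjugate to the binomial likelihood: posterior = Beta(a+s, b+f).
Subtract the data counts: 20−14=6, 54−29=25.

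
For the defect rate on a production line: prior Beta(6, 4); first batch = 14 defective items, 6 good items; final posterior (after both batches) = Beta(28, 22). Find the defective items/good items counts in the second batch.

Sequential conjugate updates are equivalent to a single update on the pooled data, so total successes = posterior α − prior α and total failures = posterior β − prior β.
Total across both batches: 28−6=22 defective items, 22−4=18 good items.
Subtract the first batch: 22−14=8 defective items and 18−6=12 good items.

8 defective items and 12 good items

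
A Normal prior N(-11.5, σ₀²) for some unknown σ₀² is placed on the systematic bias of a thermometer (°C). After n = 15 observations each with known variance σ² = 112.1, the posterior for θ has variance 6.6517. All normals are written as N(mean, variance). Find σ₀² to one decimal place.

Posterior precision equals prior precision plus data precision: 1/σ_n² = 1/σ₀² + n/σ².
So 1/σ₀² = 1/6.6517 − 15/112.1 = 0.150338 − 0.133809 = 0.016529.
Hence σ₀² = 1/0.016529 ≈ 60.5.

σ₀² = 60.5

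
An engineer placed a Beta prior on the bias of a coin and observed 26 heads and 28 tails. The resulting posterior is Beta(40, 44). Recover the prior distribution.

Beta(14, 16)

A Beta(a, b) prior with s successes and f failures in binomial data gives a Beta(a+s, b+f) posterior.
So a = 40 − 26 = 14 and b = 44 − 28 = 16.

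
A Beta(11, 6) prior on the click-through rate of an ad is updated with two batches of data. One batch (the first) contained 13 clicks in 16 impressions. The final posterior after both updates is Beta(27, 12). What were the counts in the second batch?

3 clicks and 3 non-clicks

Sequential conjugate updates are equivalent to a single update on the pooled data, so total successes = posterior α − prior α and total failures = posterior β − prior β.
Total across both batches: 27−11=16 clicks, 12−6=6 non-clicks.
Subtract the first batch: 16−13=3 clicks and 6−3=3 non-clicks.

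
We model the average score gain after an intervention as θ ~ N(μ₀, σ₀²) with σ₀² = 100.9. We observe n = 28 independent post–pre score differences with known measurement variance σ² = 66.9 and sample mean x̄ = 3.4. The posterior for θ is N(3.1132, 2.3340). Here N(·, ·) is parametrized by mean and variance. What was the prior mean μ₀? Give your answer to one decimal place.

μ₀ = -9.0

The posterior mean is a precision-weighted average: μ_n = (τ₀μ₀ + τ_data·x̄)/(τ₀+τ_data), with τ₀=1/σ₀² and τ_data=n/σ².
Here τ₀ = 1/100.9 = 0.009911 and τ_data = 28/66.9 = 0.418535, so τ_n = 0.428446.
Rearranging for μ₀: μ₀ = (μ_n·τ_n − τ_data·x̄)/τ₀ = (3.1132·0.428446 − 0.418535·3.4) / 0.009911 = -0.089181/0.009911 ≈ -9.0.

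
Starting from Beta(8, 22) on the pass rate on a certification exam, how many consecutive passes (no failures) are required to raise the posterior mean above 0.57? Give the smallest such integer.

k = 22

After k passes and 0 failures the posterior is Beta(8+k, 22), with mean (8+k)/(8+22+k).
Set (8+k)/(30+k) > 0.57 and solve: k > (0.57·30 − 8)/(1 − 0.57) = 21.163.
The smallest integer exceeding 21.163 is 22, and checking k=22: (30)/(52) = 0.5769 > 0.57.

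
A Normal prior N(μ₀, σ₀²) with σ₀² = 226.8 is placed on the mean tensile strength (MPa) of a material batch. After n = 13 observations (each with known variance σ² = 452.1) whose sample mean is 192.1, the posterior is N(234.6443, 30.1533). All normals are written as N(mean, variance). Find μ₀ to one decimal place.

With known observation variance, the Normal–Normal posterior has precision τ_n = τ₀ + n/σ² and mean μ_n = (τ₀μ₀ + (n/σ²)x̄)/τ_n.
Here τ₀ = 1/226.8 = 0.004409 and τ_data = 13/452.1 = 0.028755, so τ_n = 0.033164.
Rearranging for μ₀: μ₀ = (μ_n·τ_n − τ_data·x̄)/τ₀ = (234.6443·0.033164 − 0.028755·192.1) / 0.004409 = 2.257908/0.004409 ≈ 512.1.

μ₀ = 512.1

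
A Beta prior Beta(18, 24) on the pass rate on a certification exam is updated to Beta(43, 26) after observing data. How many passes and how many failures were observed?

25 passes and 2 failures

Under Beta–binomial conjugacy the posterior parameters are (a+s, b+f).
Match parameters: s=43−18=25, f=26−24=2.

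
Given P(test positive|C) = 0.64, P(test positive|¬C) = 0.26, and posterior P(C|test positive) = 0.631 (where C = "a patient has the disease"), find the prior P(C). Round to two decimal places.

In odds form, posterior odds = prior odds × likelihood ratio, so prior odds = posterior odds ÷ LR.
Posterior odds = 0.631/(1−0.631) = 1.7100. LR = 0.64/0.26 = 2.4615.
Prior odds = 1.7100/2.4615 = 0.6947, so P(C) = 0.6947/(1+0.6947) ≈ 0.41.

P(C) = 0.41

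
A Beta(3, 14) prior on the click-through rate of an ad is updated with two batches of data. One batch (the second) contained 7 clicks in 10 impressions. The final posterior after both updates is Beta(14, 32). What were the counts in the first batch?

Sequential conjugate updates are equivalent to a single update on the pooled data, so total successes = posterior α − prior α and total failures = posterior β − prior β.
Total across both batches: 14−3=11 clicks, 32−14=18 non-clicks.
Subtract the second batch: 11−7=4 clicks and 18−3=15 non-clicks.

4 clicks and 15 non-clicks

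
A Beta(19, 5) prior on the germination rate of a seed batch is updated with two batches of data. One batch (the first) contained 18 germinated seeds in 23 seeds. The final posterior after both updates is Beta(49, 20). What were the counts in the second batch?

12 germinated seeds and 10 non-germinating seeds

Sequential conjugate updates are equivalent to a single update on the pooled data, so total successes = posterior α − prior α and total failures = posterior β − prior β.
Total across both batches: 49−19=30 germinated seeds, 20−5=15 non-germinating seeds.
Subtract the first batch: 30−18=12 germinated seeds and 15−5=10 non-germinating seeds.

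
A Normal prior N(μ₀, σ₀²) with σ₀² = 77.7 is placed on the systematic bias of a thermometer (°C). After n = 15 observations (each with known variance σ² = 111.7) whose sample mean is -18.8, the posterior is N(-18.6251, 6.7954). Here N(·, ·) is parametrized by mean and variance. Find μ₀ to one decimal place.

μ₀ = -16.8

The posterior mean is a precision-weighted average: μ_n = (τ₀μ₀ + τ_data·x̄)/(τ₀+τ_data), with τ₀=1/σ₀² and τ_data=n/σ².
Here τ₀ = 1/77.7 = 0.012870 and τ_data = 15/111.7 = 0.134288, so τ_n = 0.147158.
Rearranging for μ₀: μ₀ = (μ_n·τ_n − τ_data·x̄)/τ₀ = (-18.6251·0.147158 − 0.134288·-18.8) / 0.012870 = -0.216218/0.012870 ≈ -16.8.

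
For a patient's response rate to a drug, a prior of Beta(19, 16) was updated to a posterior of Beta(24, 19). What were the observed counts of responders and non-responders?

5 responders and 3 non-responders

Beta is conjugate to the binomial likelihood: posterior = Beta(α+s, β+f).
Match parameters: s=24−19=5, f=19−16=3.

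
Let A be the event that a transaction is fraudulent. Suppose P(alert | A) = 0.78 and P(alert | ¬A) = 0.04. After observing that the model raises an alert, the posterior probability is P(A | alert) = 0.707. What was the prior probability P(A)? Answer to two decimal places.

P(A) = 0.11

Bayes' rule in odds form gives O(A|E) = O(A)·[P(E|A)/P(E|¬A)], hence O(A) = O(A|E)/LR.
Posterior odds = 0.707/(1−0.707) = 2.4130. LR = 0.78/0.04 = 19.5000.
Prior odds = 2.4130/19.5000 = 0.1237, so P(A) = 0.1237/(1+0.1237) ≈ 0.11.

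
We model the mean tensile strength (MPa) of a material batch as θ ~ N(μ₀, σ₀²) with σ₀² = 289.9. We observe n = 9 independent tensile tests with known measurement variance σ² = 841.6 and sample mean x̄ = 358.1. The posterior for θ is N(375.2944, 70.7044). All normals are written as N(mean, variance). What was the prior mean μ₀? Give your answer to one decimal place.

μ₀ = 428.6

The posterior mean is a precision-weighted average: μ_n = (τ₀μ₀ + τ_data·x̄)/(τ₀+τ_data), with τ₀=1/σ₀² and τ_data=n/σ².
Here τ₀ = 1/289.9 = 0.003449 and τ_data = 9/841.6 = 0.010694, so τ_n = 0.014143.
Rearranging for μ₀: μ₀ = (μ_n·τ_n − τ_data·x̄)/τ₀ = (375.2944·0.014143 − 0.010694·358.1) / 0.003449 = 1.478267/0.003449 ≈ 428.6.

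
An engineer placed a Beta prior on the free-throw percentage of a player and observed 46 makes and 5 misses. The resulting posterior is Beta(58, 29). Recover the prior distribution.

Beta(12, 24)

A Beta(α, β) prior with s successes and f failures in binomial data gives a Beta(α+s, β+f) posterior.
Subtract the data counts: 58−46=12, 29−5=24.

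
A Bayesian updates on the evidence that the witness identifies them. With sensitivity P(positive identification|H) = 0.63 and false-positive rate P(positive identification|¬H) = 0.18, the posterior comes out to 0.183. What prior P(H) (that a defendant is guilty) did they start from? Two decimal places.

P(H) = 0.06

In odds form, posterior odds = prior odds × likelihood ratio, so prior odds = posterior odds ÷ LR.
Posterior odds = 0.183/(1−0.183) = 0.2240. LR = 0.63/0.18 = 3.5000.
Prior odds = 0.2240/3.5000 = 0.0640, so P(H) = 0.0640/(1+0.0640) ≈ 0.06.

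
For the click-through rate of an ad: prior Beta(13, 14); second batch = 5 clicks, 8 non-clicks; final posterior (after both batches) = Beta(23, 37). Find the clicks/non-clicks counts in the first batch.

5 clicks and 15 non-clicks

Because Beta–binomial updating is additive in the counts, the combined data contributed (α_post−α_prior, β_post−β_prior) successes and failures.
Total across both batches: 23−13=10 clicks, 37−14=23 non-clicks.
Subtract the second batch: 10−5=5 clicks and 23−8=15 non-clicks.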